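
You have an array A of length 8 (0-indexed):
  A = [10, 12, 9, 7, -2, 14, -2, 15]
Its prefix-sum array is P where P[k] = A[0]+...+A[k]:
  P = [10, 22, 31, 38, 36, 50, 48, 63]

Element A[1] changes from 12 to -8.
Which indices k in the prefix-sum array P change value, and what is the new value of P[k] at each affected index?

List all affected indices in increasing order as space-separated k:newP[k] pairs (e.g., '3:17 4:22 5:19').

Answer: 1:2 2:11 3:18 4:16 5:30 6:28 7:43

Derivation:
P[k] = A[0] + ... + A[k]
P[k] includes A[1] iff k >= 1
Affected indices: 1, 2, ..., 7; delta = -20
  P[1]: 22 + -20 = 2
  P[2]: 31 + -20 = 11
  P[3]: 38 + -20 = 18
  P[4]: 36 + -20 = 16
  P[5]: 50 + -20 = 30
  P[6]: 48 + -20 = 28
  P[7]: 63 + -20 = 43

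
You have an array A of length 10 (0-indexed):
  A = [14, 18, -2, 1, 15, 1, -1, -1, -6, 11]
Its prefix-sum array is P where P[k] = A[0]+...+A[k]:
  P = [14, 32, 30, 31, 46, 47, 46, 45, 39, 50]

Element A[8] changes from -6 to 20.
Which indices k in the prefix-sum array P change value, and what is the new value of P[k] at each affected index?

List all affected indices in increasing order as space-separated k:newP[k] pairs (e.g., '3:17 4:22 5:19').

Answer: 8:65 9:76

Derivation:
P[k] = A[0] + ... + A[k]
P[k] includes A[8] iff k >= 8
Affected indices: 8, 9, ..., 9; delta = 26
  P[8]: 39 + 26 = 65
  P[9]: 50 + 26 = 76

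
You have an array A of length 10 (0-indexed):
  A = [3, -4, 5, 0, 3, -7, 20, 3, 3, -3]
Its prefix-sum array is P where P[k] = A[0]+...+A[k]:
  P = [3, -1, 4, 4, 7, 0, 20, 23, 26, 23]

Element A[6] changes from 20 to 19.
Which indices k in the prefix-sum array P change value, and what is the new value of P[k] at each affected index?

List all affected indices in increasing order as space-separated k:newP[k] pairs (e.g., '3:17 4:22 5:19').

Answer: 6:19 7:22 8:25 9:22

Derivation:
P[k] = A[0] + ... + A[k]
P[k] includes A[6] iff k >= 6
Affected indices: 6, 7, ..., 9; delta = -1
  P[6]: 20 + -1 = 19
  P[7]: 23 + -1 = 22
  P[8]: 26 + -1 = 25
  P[9]: 23 + -1 = 22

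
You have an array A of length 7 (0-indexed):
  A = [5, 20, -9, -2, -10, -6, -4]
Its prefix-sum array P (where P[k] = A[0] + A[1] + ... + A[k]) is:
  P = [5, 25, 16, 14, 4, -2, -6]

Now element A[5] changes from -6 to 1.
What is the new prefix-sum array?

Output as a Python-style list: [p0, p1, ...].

Answer: [5, 25, 16, 14, 4, 5, 1]

Derivation:
Change: A[5] -6 -> 1, delta = 7
P[k] for k < 5: unchanged (A[5] not included)
P[k] for k >= 5: shift by delta = 7
  P[0] = 5 + 0 = 5
  P[1] = 25 + 0 = 25
  P[2] = 16 + 0 = 16
  P[3] = 14 + 0 = 14
  P[4] = 4 + 0 = 4
  P[5] = -2 + 7 = 5
  P[6] = -6 + 7 = 1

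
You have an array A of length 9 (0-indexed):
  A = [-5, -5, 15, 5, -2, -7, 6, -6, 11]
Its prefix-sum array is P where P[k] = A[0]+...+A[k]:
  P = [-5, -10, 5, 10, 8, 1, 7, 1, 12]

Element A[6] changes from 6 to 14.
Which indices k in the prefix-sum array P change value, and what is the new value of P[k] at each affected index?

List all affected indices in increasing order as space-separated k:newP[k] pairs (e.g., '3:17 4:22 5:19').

P[k] = A[0] + ... + A[k]
P[k] includes A[6] iff k >= 6
Affected indices: 6, 7, ..., 8; delta = 8
  P[6]: 7 + 8 = 15
  P[7]: 1 + 8 = 9
  P[8]: 12 + 8 = 20

Answer: 6:15 7:9 8:20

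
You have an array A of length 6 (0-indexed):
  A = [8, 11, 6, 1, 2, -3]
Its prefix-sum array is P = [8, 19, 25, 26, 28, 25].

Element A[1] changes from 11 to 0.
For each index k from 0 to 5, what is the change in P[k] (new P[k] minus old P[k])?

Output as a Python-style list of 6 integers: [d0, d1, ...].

Element change: A[1] 11 -> 0, delta = -11
For k < 1: P[k] unchanged, delta_P[k] = 0
For k >= 1: P[k] shifts by exactly -11
Delta array: [0, -11, -11, -11, -11, -11]

Answer: [0, -11, -11, -11, -11, -11]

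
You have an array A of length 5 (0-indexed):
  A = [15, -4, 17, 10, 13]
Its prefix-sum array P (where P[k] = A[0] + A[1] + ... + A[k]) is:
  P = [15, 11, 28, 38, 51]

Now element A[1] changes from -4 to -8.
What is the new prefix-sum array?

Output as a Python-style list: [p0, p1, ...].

Change: A[1] -4 -> -8, delta = -4
P[k] for k < 1: unchanged (A[1] not included)
P[k] for k >= 1: shift by delta = -4
  P[0] = 15 + 0 = 15
  P[1] = 11 + -4 = 7
  P[2] = 28 + -4 = 24
  P[3] = 38 + -4 = 34
  P[4] = 51 + -4 = 47

Answer: [15, 7, 24, 34, 47]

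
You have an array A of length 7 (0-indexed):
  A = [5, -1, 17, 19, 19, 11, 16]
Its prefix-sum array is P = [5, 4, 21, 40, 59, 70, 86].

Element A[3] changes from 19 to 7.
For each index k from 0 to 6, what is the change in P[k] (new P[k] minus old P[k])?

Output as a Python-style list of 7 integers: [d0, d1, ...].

Element change: A[3] 19 -> 7, delta = -12
For k < 3: P[k] unchanged, delta_P[k] = 0
For k >= 3: P[k] shifts by exactly -12
Delta array: [0, 0, 0, -12, -12, -12, -12]

Answer: [0, 0, 0, -12, -12, -12, -12]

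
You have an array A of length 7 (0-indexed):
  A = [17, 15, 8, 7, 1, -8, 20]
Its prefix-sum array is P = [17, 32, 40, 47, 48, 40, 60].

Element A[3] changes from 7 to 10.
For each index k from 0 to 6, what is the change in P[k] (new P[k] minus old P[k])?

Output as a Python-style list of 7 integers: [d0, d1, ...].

Answer: [0, 0, 0, 3, 3, 3, 3]

Derivation:
Element change: A[3] 7 -> 10, delta = 3
For k < 3: P[k] unchanged, delta_P[k] = 0
For k >= 3: P[k] shifts by exactly 3
Delta array: [0, 0, 0, 3, 3, 3, 3]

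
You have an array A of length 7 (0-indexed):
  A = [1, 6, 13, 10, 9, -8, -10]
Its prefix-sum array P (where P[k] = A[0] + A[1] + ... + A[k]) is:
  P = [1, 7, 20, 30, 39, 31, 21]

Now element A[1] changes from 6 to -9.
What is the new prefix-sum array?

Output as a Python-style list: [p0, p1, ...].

Answer: [1, -8, 5, 15, 24, 16, 6]

Derivation:
Change: A[1] 6 -> -9, delta = -15
P[k] for k < 1: unchanged (A[1] not included)
P[k] for k >= 1: shift by delta = -15
  P[0] = 1 + 0 = 1
  P[1] = 7 + -15 = -8
  P[2] = 20 + -15 = 5
  P[3] = 30 + -15 = 15
  P[4] = 39 + -15 = 24
  P[5] = 31 + -15 = 16
  P[6] = 21 + -15 = 6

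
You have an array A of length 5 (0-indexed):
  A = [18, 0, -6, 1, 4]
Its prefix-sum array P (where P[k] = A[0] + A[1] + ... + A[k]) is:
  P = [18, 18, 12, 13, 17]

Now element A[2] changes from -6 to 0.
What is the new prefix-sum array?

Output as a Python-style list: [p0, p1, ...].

Change: A[2] -6 -> 0, delta = 6
P[k] for k < 2: unchanged (A[2] not included)
P[k] for k >= 2: shift by delta = 6
  P[0] = 18 + 0 = 18
  P[1] = 18 + 0 = 18
  P[2] = 12 + 6 = 18
  P[3] = 13 + 6 = 19
  P[4] = 17 + 6 = 23

Answer: [18, 18, 18, 19, 23]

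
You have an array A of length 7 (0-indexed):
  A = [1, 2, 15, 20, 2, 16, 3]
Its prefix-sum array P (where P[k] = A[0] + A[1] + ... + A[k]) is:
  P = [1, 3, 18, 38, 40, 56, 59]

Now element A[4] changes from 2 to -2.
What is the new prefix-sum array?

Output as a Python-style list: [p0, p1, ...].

Answer: [1, 3, 18, 38, 36, 52, 55]

Derivation:
Change: A[4] 2 -> -2, delta = -4
P[k] for k < 4: unchanged (A[4] not included)
P[k] for k >= 4: shift by delta = -4
  P[0] = 1 + 0 = 1
  P[1] = 3 + 0 = 3
  P[2] = 18 + 0 = 18
  P[3] = 38 + 0 = 38
  P[4] = 40 + -4 = 36
  P[5] = 56 + -4 = 52
  P[6] = 59 + -4 = 55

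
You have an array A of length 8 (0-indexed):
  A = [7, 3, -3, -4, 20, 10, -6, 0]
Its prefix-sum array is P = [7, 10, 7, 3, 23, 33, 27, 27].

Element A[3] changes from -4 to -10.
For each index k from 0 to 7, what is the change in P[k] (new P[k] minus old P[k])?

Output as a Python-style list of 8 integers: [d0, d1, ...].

Answer: [0, 0, 0, -6, -6, -6, -6, -6]

Derivation:
Element change: A[3] -4 -> -10, delta = -6
For k < 3: P[k] unchanged, delta_P[k] = 0
For k >= 3: P[k] shifts by exactly -6
Delta array: [0, 0, 0, -6, -6, -6, -6, -6]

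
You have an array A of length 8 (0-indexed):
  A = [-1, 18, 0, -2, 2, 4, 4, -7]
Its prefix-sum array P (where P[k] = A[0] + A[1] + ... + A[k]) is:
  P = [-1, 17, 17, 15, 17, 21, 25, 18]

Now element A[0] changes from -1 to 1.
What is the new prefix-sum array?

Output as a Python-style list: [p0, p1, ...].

Answer: [1, 19, 19, 17, 19, 23, 27, 20]

Derivation:
Change: A[0] -1 -> 1, delta = 2
P[k] for k < 0: unchanged (A[0] not included)
P[k] for k >= 0: shift by delta = 2
  P[0] = -1 + 2 = 1
  P[1] = 17 + 2 = 19
  P[2] = 17 + 2 = 19
  P[3] = 15 + 2 = 17
  P[4] = 17 + 2 = 19
  P[5] = 21 + 2 = 23
  P[6] = 25 + 2 = 27
  P[7] = 18 + 2 = 20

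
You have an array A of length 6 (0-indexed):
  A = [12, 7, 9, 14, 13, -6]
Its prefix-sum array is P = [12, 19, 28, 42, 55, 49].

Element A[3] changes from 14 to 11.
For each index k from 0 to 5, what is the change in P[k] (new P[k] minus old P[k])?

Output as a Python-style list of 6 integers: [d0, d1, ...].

Answer: [0, 0, 0, -3, -3, -3]

Derivation:
Element change: A[3] 14 -> 11, delta = -3
For k < 3: P[k] unchanged, delta_P[k] = 0
For k >= 3: P[k] shifts by exactly -3
Delta array: [0, 0, 0, -3, -3, -3]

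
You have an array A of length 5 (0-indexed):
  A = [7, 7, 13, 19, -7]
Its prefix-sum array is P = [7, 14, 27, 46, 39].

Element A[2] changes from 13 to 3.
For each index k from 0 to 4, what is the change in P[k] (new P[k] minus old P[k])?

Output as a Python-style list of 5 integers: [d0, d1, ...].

Element change: A[2] 13 -> 3, delta = -10
For k < 2: P[k] unchanged, delta_P[k] = 0
For k >= 2: P[k] shifts by exactly -10
Delta array: [0, 0, -10, -10, -10]

Answer: [0, 0, -10, -10, -10]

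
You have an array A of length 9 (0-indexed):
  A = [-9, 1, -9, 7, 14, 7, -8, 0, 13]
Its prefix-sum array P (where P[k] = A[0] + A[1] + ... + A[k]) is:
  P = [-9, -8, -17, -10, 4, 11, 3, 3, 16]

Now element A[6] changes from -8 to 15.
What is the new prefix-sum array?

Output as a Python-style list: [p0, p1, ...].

Change: A[6] -8 -> 15, delta = 23
P[k] for k < 6: unchanged (A[6] not included)
P[k] for k >= 6: shift by delta = 23
  P[0] = -9 + 0 = -9
  P[1] = -8 + 0 = -8
  P[2] = -17 + 0 = -17
  P[3] = -10 + 0 = -10
  P[4] = 4 + 0 = 4
  P[5] = 11 + 0 = 11
  P[6] = 3 + 23 = 26
  P[7] = 3 + 23 = 26
  P[8] = 16 + 23 = 39

Answer: [-9, -8, -17, -10, 4, 11, 26, 26, 39]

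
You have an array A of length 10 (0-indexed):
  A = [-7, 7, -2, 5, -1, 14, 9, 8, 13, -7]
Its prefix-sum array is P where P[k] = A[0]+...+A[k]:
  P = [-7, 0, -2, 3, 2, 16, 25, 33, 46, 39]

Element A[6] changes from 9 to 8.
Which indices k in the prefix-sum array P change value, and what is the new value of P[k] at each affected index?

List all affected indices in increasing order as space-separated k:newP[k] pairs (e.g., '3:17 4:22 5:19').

P[k] = A[0] + ... + A[k]
P[k] includes A[6] iff k >= 6
Affected indices: 6, 7, ..., 9; delta = -1
  P[6]: 25 + -1 = 24
  P[7]: 33 + -1 = 32
  P[8]: 46 + -1 = 45
  P[9]: 39 + -1 = 38

Answer: 6:24 7:32 8:45 9:38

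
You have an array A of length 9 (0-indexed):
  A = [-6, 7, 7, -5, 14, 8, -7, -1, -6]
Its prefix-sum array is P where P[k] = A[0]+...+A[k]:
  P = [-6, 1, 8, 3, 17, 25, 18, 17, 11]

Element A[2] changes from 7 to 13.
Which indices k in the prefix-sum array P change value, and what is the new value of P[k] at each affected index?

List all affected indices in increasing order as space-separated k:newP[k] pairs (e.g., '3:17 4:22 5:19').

P[k] = A[0] + ... + A[k]
P[k] includes A[2] iff k >= 2
Affected indices: 2, 3, ..., 8; delta = 6
  P[2]: 8 + 6 = 14
  P[3]: 3 + 6 = 9
  P[4]: 17 + 6 = 23
  P[5]: 25 + 6 = 31
  P[6]: 18 + 6 = 24
  P[7]: 17 + 6 = 23
  P[8]: 11 + 6 = 17

Answer: 2:14 3:9 4:23 5:31 6:24 7:23 8:17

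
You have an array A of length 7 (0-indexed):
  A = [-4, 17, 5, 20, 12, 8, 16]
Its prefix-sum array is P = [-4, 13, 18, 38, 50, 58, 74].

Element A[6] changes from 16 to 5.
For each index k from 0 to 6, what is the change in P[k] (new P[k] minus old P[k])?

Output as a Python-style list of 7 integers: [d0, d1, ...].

Answer: [0, 0, 0, 0, 0, 0, -11]

Derivation:
Element change: A[6] 16 -> 5, delta = -11
For k < 6: P[k] unchanged, delta_P[k] = 0
For k >= 6: P[k] shifts by exactly -11
Delta array: [0, 0, 0, 0, 0, 0, -11]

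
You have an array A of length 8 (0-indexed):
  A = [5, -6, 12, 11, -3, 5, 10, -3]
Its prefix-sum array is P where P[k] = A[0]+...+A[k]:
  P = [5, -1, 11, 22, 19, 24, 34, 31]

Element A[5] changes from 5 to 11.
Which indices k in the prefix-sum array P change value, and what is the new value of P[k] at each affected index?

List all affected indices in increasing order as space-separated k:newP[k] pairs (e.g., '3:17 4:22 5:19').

Answer: 5:30 6:40 7:37

Derivation:
P[k] = A[0] + ... + A[k]
P[k] includes A[5] iff k >= 5
Affected indices: 5, 6, ..., 7; delta = 6
  P[5]: 24 + 6 = 30
  P[6]: 34 + 6 = 40
  P[7]: 31 + 6 = 37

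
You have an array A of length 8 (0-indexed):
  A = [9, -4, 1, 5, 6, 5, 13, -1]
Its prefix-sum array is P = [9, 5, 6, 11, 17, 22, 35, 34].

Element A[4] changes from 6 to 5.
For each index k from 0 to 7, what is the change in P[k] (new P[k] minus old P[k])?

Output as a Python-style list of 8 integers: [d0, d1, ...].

Element change: A[4] 6 -> 5, delta = -1
For k < 4: P[k] unchanged, delta_P[k] = 0
For k >= 4: P[k] shifts by exactly -1
Delta array: [0, 0, 0, 0, -1, -1, -1, -1]

Answer: [0, 0, 0, 0, -1, -1, -1, -1]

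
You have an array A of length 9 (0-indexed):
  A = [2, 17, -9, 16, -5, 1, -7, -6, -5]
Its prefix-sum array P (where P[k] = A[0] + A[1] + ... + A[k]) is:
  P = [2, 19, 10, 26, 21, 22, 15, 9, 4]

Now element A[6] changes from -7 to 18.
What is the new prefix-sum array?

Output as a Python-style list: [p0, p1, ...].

Change: A[6] -7 -> 18, delta = 25
P[k] for k < 6: unchanged (A[6] not included)
P[k] for k >= 6: shift by delta = 25
  P[0] = 2 + 0 = 2
  P[1] = 19 + 0 = 19
  P[2] = 10 + 0 = 10
  P[3] = 26 + 0 = 26
  P[4] = 21 + 0 = 21
  P[5] = 22 + 0 = 22
  P[6] = 15 + 25 = 40
  P[7] = 9 + 25 = 34
  P[8] = 4 + 25 = 29

Answer: [2, 19, 10, 26, 21, 22, 40, 34, 29]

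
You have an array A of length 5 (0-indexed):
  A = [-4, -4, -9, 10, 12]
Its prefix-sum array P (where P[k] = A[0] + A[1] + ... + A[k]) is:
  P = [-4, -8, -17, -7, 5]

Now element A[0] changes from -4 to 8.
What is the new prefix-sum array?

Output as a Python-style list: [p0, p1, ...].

Answer: [8, 4, -5, 5, 17]

Derivation:
Change: A[0] -4 -> 8, delta = 12
P[k] for k < 0: unchanged (A[0] not included)
P[k] for k >= 0: shift by delta = 12
  P[0] = -4 + 12 = 8
  P[1] = -8 + 12 = 4
  P[2] = -17 + 12 = -5
  P[3] = -7 + 12 = 5
  P[4] = 5 + 12 = 17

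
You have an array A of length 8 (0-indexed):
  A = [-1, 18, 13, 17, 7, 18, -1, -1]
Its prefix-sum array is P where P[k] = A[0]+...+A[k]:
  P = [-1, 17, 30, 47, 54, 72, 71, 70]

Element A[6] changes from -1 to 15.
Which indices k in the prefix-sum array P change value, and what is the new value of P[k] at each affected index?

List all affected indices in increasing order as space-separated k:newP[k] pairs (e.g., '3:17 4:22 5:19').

Answer: 6:87 7:86

Derivation:
P[k] = A[0] + ... + A[k]
P[k] includes A[6] iff k >= 6
Affected indices: 6, 7, ..., 7; delta = 16
  P[6]: 71 + 16 = 87
  P[7]: 70 + 16 = 86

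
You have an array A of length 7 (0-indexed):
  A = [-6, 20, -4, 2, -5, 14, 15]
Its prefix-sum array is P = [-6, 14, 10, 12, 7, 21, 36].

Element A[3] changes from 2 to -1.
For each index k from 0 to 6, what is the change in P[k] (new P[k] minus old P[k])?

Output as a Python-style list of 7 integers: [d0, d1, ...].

Answer: [0, 0, 0, -3, -3, -3, -3]

Derivation:
Element change: A[3] 2 -> -1, delta = -3
For k < 3: P[k] unchanged, delta_P[k] = 0
For k >= 3: P[k] shifts by exactly -3
Delta array: [0, 0, 0, -3, -3, -3, -3]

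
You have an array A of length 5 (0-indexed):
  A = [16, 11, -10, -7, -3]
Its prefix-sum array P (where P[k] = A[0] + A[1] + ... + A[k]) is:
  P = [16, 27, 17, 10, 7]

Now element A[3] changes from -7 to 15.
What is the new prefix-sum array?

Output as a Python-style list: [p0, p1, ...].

Change: A[3] -7 -> 15, delta = 22
P[k] for k < 3: unchanged (A[3] not included)
P[k] for k >= 3: shift by delta = 22
  P[0] = 16 + 0 = 16
  P[1] = 27 + 0 = 27
  P[2] = 17 + 0 = 17
  P[3] = 10 + 22 = 32
  P[4] = 7 + 22 = 29

Answer: [16, 27, 17, 32, 29]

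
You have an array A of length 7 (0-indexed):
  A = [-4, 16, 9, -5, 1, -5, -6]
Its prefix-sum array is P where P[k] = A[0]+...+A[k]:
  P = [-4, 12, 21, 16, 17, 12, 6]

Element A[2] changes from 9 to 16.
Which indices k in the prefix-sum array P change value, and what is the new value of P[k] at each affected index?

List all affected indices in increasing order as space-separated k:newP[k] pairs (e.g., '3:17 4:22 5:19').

Answer: 2:28 3:23 4:24 5:19 6:13

Derivation:
P[k] = A[0] + ... + A[k]
P[k] includes A[2] iff k >= 2
Affected indices: 2, 3, ..., 6; delta = 7
  P[2]: 21 + 7 = 28
  P[3]: 16 + 7 = 23
  P[4]: 17 + 7 = 24
  P[5]: 12 + 7 = 19
  P[6]: 6 + 7 = 13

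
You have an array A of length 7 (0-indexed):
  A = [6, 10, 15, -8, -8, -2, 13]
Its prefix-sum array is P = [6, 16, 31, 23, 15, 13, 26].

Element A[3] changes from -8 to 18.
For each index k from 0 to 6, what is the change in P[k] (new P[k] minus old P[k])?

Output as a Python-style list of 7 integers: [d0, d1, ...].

Answer: [0, 0, 0, 26, 26, 26, 26]

Derivation:
Element change: A[3] -8 -> 18, delta = 26
For k < 3: P[k] unchanged, delta_P[k] = 0
For k >= 3: P[k] shifts by exactly 26
Delta array: [0, 0, 0, 26, 26, 26, 26]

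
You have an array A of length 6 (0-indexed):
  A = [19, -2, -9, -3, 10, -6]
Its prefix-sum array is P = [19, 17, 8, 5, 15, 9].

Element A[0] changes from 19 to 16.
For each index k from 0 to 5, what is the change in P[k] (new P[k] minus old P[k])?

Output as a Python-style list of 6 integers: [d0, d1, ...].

Answer: [-3, -3, -3, -3, -3, -3]

Derivation:
Element change: A[0] 19 -> 16, delta = -3
For k < 0: P[k] unchanged, delta_P[k] = 0
For k >= 0: P[k] shifts by exactly -3
Delta array: [-3, -3, -3, -3, -3, -3]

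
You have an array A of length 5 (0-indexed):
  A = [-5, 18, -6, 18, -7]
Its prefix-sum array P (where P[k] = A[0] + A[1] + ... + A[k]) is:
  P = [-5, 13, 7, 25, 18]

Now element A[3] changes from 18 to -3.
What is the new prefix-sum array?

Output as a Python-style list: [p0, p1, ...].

Change: A[3] 18 -> -3, delta = -21
P[k] for k < 3: unchanged (A[3] not included)
P[k] for k >= 3: shift by delta = -21
  P[0] = -5 + 0 = -5
  P[1] = 13 + 0 = 13
  P[2] = 7 + 0 = 7
  P[3] = 25 + -21 = 4
  P[4] = 18 + -21 = -3

Answer: [-5, 13, 7, 4, -3]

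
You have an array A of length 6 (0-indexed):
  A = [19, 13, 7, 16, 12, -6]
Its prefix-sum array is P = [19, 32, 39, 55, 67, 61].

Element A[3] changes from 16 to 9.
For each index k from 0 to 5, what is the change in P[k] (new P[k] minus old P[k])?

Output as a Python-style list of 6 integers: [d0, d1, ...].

Answer: [0, 0, 0, -7, -7, -7]

Derivation:
Element change: A[3] 16 -> 9, delta = -7
For k < 3: P[k] unchanged, delta_P[k] = 0
For k >= 3: P[k] shifts by exactly -7
Delta array: [0, 0, 0, -7, -7, -7]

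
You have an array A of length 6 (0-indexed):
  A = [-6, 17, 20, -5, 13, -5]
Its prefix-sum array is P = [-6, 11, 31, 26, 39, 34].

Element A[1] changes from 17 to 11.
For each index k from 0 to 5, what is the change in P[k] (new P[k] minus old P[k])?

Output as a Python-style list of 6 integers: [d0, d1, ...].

Element change: A[1] 17 -> 11, delta = -6
For k < 1: P[k] unchanged, delta_P[k] = 0
For k >= 1: P[k] shifts by exactly -6
Delta array: [0, -6, -6, -6, -6, -6]

Answer: [0, -6, -6, -6, -6, -6]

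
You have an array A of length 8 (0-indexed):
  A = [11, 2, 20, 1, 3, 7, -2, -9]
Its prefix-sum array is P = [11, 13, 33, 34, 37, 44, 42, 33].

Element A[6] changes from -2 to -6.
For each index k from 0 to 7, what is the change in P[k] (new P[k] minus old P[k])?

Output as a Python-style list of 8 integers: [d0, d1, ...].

Element change: A[6] -2 -> -6, delta = -4
For k < 6: P[k] unchanged, delta_P[k] = 0
For k >= 6: P[k] shifts by exactly -4
Delta array: [0, 0, 0, 0, 0, 0, -4, -4]

Answer: [0, 0, 0, 0, 0, 0, -4, -4]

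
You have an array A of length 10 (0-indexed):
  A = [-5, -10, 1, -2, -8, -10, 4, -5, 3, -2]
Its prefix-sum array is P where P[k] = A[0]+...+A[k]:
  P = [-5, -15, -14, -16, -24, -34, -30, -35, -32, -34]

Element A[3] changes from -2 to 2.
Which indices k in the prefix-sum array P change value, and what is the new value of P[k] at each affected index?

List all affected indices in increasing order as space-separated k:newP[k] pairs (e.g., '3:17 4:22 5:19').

P[k] = A[0] + ... + A[k]
P[k] includes A[3] iff k >= 3
Affected indices: 3, 4, ..., 9; delta = 4
  P[3]: -16 + 4 = -12
  P[4]: -24 + 4 = -20
  P[5]: -34 + 4 = -30
  P[6]: -30 + 4 = -26
  P[7]: -35 + 4 = -31
  P[8]: -32 + 4 = -28
  P[9]: -34 + 4 = -30

Answer: 3:-12 4:-20 5:-30 6:-26 7:-31 8:-28 9:-30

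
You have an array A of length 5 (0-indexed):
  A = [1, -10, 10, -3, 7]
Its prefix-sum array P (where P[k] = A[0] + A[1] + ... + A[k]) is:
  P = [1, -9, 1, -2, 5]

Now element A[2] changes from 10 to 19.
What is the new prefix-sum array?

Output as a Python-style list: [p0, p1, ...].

Change: A[2] 10 -> 19, delta = 9
P[k] for k < 2: unchanged (A[2] not included)
P[k] for k >= 2: shift by delta = 9
  P[0] = 1 + 0 = 1
  P[1] = -9 + 0 = -9
  P[2] = 1 + 9 = 10
  P[3] = -2 + 9 = 7
  P[4] = 5 + 9 = 14

Answer: [1, -9, 10, 7, 14]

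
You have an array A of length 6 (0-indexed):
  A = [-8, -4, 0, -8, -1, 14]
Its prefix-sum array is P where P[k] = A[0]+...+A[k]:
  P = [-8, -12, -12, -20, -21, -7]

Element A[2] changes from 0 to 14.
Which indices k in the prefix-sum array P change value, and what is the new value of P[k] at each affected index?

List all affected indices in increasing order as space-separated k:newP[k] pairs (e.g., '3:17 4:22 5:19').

P[k] = A[0] + ... + A[k]
P[k] includes A[2] iff k >= 2
Affected indices: 2, 3, ..., 5; delta = 14
  P[2]: -12 + 14 = 2
  P[3]: -20 + 14 = -6
  P[4]: -21 + 14 = -7
  P[5]: -7 + 14 = 7

Answer: 2:2 3:-6 4:-7 5:7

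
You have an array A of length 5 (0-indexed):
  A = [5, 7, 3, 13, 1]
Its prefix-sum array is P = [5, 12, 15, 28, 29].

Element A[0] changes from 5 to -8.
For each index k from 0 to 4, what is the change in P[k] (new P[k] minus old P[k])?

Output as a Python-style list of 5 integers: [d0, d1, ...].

Element change: A[0] 5 -> -8, delta = -13
For k < 0: P[k] unchanged, delta_P[k] = 0
For k >= 0: P[k] shifts by exactly -13
Delta array: [-13, -13, -13, -13, -13]

Answer: [-13, -13, -13, -13, -13]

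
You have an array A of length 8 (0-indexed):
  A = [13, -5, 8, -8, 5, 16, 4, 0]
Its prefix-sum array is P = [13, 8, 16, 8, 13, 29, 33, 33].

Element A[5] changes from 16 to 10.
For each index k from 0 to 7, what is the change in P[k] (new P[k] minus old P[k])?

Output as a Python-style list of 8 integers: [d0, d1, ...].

Answer: [0, 0, 0, 0, 0, -6, -6, -6]

Derivation:
Element change: A[5] 16 -> 10, delta = -6
For k < 5: P[k] unchanged, delta_P[k] = 0
For k >= 5: P[k] shifts by exactly -6
Delta array: [0, 0, 0, 0, 0, -6, -6, -6]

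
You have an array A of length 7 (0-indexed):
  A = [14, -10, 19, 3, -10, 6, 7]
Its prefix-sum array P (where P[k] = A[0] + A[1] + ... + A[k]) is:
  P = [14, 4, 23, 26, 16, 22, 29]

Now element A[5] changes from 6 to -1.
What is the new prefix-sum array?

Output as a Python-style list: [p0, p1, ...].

Answer: [14, 4, 23, 26, 16, 15, 22]

Derivation:
Change: A[5] 6 -> -1, delta = -7
P[k] for k < 5: unchanged (A[5] not included)
P[k] for k >= 5: shift by delta = -7
  P[0] = 14 + 0 = 14
  P[1] = 4 + 0 = 4
  P[2] = 23 + 0 = 23
  P[3] = 26 + 0 = 26
  P[4] = 16 + 0 = 16
  P[5] = 22 + -7 = 15
  P[6] = 29 + -7 = 22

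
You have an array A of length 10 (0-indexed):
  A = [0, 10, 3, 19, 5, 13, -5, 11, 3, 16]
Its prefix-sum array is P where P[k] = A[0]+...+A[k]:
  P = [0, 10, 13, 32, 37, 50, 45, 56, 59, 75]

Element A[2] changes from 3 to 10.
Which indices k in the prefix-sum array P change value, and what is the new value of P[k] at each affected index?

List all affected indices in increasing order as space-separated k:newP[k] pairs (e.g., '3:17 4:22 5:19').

P[k] = A[0] + ... + A[k]
P[k] includes A[2] iff k >= 2
Affected indices: 2, 3, ..., 9; delta = 7
  P[2]: 13 + 7 = 20
  P[3]: 32 + 7 = 39
  P[4]: 37 + 7 = 44
  P[5]: 50 + 7 = 57
  P[6]: 45 + 7 = 52
  P[7]: 56 + 7 = 63
  P[8]: 59 + 7 = 66
  P[9]: 75 + 7 = 82

Answer: 2:20 3:39 4:44 5:57 6:52 7:63 8:66 9:82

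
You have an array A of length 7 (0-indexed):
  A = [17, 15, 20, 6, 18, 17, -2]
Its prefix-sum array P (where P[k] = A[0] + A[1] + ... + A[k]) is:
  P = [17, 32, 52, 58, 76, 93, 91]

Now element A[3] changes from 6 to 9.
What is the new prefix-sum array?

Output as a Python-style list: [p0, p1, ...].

Change: A[3] 6 -> 9, delta = 3
P[k] for k < 3: unchanged (A[3] not included)
P[k] for k >= 3: shift by delta = 3
  P[0] = 17 + 0 = 17
  P[1] = 32 + 0 = 32
  P[2] = 52 + 0 = 52
  P[3] = 58 + 3 = 61
  P[4] = 76 + 3 = 79
  P[5] = 93 + 3 = 96
  P[6] = 91 + 3 = 94

Answer: [17, 32, 52, 61, 79, 96, 94]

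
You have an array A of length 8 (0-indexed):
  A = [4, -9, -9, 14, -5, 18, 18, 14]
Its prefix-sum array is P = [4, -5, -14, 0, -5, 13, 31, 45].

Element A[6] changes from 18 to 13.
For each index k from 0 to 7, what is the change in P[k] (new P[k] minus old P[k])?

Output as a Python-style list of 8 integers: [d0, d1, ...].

Element change: A[6] 18 -> 13, delta = -5
For k < 6: P[k] unchanged, delta_P[k] = 0
For k >= 6: P[k] shifts by exactly -5
Delta array: [0, 0, 0, 0, 0, 0, -5, -5]

Answer: [0, 0, 0, 0, 0, 0, -5, -5]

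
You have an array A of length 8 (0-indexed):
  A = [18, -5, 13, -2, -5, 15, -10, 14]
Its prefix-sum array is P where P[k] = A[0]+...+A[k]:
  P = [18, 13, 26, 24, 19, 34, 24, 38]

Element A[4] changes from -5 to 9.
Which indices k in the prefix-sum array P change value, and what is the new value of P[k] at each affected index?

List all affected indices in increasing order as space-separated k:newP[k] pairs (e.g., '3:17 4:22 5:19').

P[k] = A[0] + ... + A[k]
P[k] includes A[4] iff k >= 4
Affected indices: 4, 5, ..., 7; delta = 14
  P[4]: 19 + 14 = 33
  P[5]: 34 + 14 = 48
  P[6]: 24 + 14 = 38
  P[7]: 38 + 14 = 52

Answer: 4:33 5:48 6:38 7:52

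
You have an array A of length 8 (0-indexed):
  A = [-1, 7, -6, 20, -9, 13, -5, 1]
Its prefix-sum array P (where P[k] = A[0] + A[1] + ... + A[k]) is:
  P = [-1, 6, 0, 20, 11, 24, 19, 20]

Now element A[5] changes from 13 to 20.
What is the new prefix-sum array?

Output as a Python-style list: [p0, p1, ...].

Change: A[5] 13 -> 20, delta = 7
P[k] for k < 5: unchanged (A[5] not included)
P[k] for k >= 5: shift by delta = 7
  P[0] = -1 + 0 = -1
  P[1] = 6 + 0 = 6
  P[2] = 0 + 0 = 0
  P[3] = 20 + 0 = 20
  P[4] = 11 + 0 = 11
  P[5] = 24 + 7 = 31
  P[6] = 19 + 7 = 26
  P[7] = 20 + 7 = 27

Answer: [-1, 6, 0, 20, 11, 31, 26, 27]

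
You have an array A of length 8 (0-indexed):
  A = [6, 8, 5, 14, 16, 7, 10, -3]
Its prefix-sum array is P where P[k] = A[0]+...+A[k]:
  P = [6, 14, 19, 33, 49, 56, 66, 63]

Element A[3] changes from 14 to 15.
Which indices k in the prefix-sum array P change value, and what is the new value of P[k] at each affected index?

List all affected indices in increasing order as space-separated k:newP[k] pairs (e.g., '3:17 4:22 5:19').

Answer: 3:34 4:50 5:57 6:67 7:64

Derivation:
P[k] = A[0] + ... + A[k]
P[k] includes A[3] iff k >= 3
Affected indices: 3, 4, ..., 7; delta = 1
  P[3]: 33 + 1 = 34
  P[4]: 49 + 1 = 50
  P[5]: 56 + 1 = 57
  P[6]: 66 + 1 = 67
  P[7]: 63 + 1 = 64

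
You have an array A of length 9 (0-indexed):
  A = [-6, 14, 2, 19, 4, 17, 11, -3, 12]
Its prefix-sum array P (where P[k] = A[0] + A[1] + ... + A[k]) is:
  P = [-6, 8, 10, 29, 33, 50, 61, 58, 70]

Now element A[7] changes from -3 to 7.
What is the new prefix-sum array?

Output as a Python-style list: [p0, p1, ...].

Change: A[7] -3 -> 7, delta = 10
P[k] for k < 7: unchanged (A[7] not included)
P[k] for k >= 7: shift by delta = 10
  P[0] = -6 + 0 = -6
  P[1] = 8 + 0 = 8
  P[2] = 10 + 0 = 10
  P[3] = 29 + 0 = 29
  P[4] = 33 + 0 = 33
  P[5] = 50 + 0 = 50
  P[6] = 61 + 0 = 61
  P[7] = 58 + 10 = 68
  P[8] = 70 + 10 = 80

Answer: [-6, 8, 10, 29, 33, 50, 61, 68, 80]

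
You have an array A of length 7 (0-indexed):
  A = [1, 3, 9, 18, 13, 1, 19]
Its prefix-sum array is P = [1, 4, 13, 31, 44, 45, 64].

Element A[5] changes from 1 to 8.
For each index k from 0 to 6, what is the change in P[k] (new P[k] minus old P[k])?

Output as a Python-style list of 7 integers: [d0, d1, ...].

Element change: A[5] 1 -> 8, delta = 7
For k < 5: P[k] unchanged, delta_P[k] = 0
For k >= 5: P[k] shifts by exactly 7
Delta array: [0, 0, 0, 0, 0, 7, 7]

Answer: [0, 0, 0, 0, 0, 7, 7]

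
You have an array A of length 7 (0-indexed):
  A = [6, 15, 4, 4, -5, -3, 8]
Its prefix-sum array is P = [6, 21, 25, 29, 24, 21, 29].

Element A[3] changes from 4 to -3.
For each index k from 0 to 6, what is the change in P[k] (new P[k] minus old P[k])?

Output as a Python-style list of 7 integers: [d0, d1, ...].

Answer: [0, 0, 0, -7, -7, -7, -7]

Derivation:
Element change: A[3] 4 -> -3, delta = -7
For k < 3: P[k] unchanged, delta_P[k] = 0
For k >= 3: P[k] shifts by exactly -7
Delta array: [0, 0, 0, -7, -7, -7, -7]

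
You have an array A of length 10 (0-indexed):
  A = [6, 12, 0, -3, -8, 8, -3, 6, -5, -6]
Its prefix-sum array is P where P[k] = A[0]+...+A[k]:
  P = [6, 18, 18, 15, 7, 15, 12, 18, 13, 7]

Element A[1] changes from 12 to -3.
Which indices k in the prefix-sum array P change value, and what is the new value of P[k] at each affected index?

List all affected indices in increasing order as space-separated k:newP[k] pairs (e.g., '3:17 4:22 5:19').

P[k] = A[0] + ... + A[k]
P[k] includes A[1] iff k >= 1
Affected indices: 1, 2, ..., 9; delta = -15
  P[1]: 18 + -15 = 3
  P[2]: 18 + -15 = 3
  P[3]: 15 + -15 = 0
  P[4]: 7 + -15 = -8
  P[5]: 15 + -15 = 0
  P[6]: 12 + -15 = -3
  P[7]: 18 + -15 = 3
  P[8]: 13 + -15 = -2
  P[9]: 7 + -15 = -8

Answer: 1:3 2:3 3:0 4:-8 5:0 6:-3 7:3 8:-2 9:-8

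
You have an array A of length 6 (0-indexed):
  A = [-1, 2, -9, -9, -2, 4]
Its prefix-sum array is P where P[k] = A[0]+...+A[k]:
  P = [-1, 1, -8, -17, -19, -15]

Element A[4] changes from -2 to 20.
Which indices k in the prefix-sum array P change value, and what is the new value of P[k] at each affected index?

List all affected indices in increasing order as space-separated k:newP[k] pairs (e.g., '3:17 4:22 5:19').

Answer: 4:3 5:7

Derivation:
P[k] = A[0] + ... + A[k]
P[k] includes A[4] iff k >= 4
Affected indices: 4, 5, ..., 5; delta = 22
  P[4]: -19 + 22 = 3
  P[5]: -15 + 22 = 7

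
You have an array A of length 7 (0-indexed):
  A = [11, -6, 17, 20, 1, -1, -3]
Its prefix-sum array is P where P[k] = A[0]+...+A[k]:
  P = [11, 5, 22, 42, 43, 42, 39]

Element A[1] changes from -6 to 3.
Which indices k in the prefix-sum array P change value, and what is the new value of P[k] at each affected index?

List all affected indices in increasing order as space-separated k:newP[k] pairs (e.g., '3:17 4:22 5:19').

Answer: 1:14 2:31 3:51 4:52 5:51 6:48

Derivation:
P[k] = A[0] + ... + A[k]
P[k] includes A[1] iff k >= 1
Affected indices: 1, 2, ..., 6; delta = 9
  P[1]: 5 + 9 = 14
  P[2]: 22 + 9 = 31
  P[3]: 42 + 9 = 51
  P[4]: 43 + 9 = 52
  P[5]: 42 + 9 = 51
  P[6]: 39 + 9 = 48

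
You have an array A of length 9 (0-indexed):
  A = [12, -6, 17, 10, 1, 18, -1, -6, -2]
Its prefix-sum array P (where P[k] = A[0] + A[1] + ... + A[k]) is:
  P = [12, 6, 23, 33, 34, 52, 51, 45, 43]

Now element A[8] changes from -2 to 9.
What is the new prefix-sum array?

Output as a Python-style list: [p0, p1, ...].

Answer: [12, 6, 23, 33, 34, 52, 51, 45, 54]

Derivation:
Change: A[8] -2 -> 9, delta = 11
P[k] for k < 8: unchanged (A[8] not included)
P[k] for k >= 8: shift by delta = 11
  P[0] = 12 + 0 = 12
  P[1] = 6 + 0 = 6
  P[2] = 23 + 0 = 23
  P[3] = 33 + 0 = 33
  P[4] = 34 + 0 = 34
  P[5] = 52 + 0 = 52
  P[6] = 51 + 0 = 51
  P[7] = 45 + 0 = 45
  P[8] = 43 + 11 = 54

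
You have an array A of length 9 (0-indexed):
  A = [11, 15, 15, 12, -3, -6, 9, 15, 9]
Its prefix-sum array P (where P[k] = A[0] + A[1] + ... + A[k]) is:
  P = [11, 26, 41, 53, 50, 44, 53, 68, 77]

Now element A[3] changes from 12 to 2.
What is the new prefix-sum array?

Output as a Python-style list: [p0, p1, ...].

Change: A[3] 12 -> 2, delta = -10
P[k] for k < 3: unchanged (A[3] not included)
P[k] for k >= 3: shift by delta = -10
  P[0] = 11 + 0 = 11
  P[1] = 26 + 0 = 26
  P[2] = 41 + 0 = 41
  P[3] = 53 + -10 = 43
  P[4] = 50 + -10 = 40
  P[5] = 44 + -10 = 34
  P[6] = 53 + -10 = 43
  P[7] = 68 + -10 = 58
  P[8] = 77 + -10 = 67

Answer: [11, 26, 41, 43, 40, 34, 43, 58, 67]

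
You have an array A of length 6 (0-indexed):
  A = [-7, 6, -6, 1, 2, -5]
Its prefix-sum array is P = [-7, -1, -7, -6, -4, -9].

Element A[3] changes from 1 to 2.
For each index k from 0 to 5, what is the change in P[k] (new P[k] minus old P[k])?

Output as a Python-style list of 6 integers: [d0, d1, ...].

Element change: A[3] 1 -> 2, delta = 1
For k < 3: P[k] unchanged, delta_P[k] = 0
For k >= 3: P[k] shifts by exactly 1
Delta array: [0, 0, 0, 1, 1, 1]

Answer: [0, 0, 0, 1, 1, 1]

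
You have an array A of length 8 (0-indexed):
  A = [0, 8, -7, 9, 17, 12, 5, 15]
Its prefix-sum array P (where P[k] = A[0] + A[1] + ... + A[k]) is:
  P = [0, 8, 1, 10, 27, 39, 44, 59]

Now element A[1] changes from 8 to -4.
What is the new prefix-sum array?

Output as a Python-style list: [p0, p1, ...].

Answer: [0, -4, -11, -2, 15, 27, 32, 47]

Derivation:
Change: A[1] 8 -> -4, delta = -12
P[k] for k < 1: unchanged (A[1] not included)
P[k] for k >= 1: shift by delta = -12
  P[0] = 0 + 0 = 0
  P[1] = 8 + -12 = -4
  P[2] = 1 + -12 = -11
  P[3] = 10 + -12 = -2
  P[4] = 27 + -12 = 15
  P[5] = 39 + -12 = 27
  P[6] = 44 + -12 = 32
  P[7] = 59 + -12 = 47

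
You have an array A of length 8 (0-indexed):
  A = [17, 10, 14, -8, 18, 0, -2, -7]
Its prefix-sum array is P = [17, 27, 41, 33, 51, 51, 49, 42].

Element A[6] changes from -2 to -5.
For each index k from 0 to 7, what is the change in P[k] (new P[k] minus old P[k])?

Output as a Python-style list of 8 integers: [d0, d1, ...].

Answer: [0, 0, 0, 0, 0, 0, -3, -3]

Derivation:
Element change: A[6] -2 -> -5, delta = -3
For k < 6: P[k] unchanged, delta_P[k] = 0
For k >= 6: P[k] shifts by exactly -3
Delta array: [0, 0, 0, 0, 0, 0, -3, -3]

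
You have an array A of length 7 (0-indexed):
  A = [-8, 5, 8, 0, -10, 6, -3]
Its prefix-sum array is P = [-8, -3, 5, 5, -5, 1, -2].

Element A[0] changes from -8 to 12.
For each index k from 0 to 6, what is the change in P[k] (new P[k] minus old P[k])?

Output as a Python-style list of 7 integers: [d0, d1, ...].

Element change: A[0] -8 -> 12, delta = 20
For k < 0: P[k] unchanged, delta_P[k] = 0
For k >= 0: P[k] shifts by exactly 20
Delta array: [20, 20, 20, 20, 20, 20, 20]

Answer: [20, 20, 20, 20, 20, 20, 20]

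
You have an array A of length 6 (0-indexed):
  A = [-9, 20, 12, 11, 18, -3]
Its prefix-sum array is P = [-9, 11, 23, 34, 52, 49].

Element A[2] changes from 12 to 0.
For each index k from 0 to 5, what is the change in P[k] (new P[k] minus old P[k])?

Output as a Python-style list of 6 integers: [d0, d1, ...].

Element change: A[2] 12 -> 0, delta = -12
For k < 2: P[k] unchanged, delta_P[k] = 0
For k >= 2: P[k] shifts by exactly -12
Delta array: [0, 0, -12, -12, -12, -12]

Answer: [0, 0, -12, -12, -12, -12]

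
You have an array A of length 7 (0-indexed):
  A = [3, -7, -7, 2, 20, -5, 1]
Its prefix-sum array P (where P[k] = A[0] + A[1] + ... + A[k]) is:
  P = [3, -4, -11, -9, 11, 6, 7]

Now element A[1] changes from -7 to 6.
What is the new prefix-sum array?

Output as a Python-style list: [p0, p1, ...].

Answer: [3, 9, 2, 4, 24, 19, 20]

Derivation:
Change: A[1] -7 -> 6, delta = 13
P[k] for k < 1: unchanged (A[1] not included)
P[k] for k >= 1: shift by delta = 13
  P[0] = 3 + 0 = 3
  P[1] = -4 + 13 = 9
  P[2] = -11 + 13 = 2
  P[3] = -9 + 13 = 4
  P[4] = 11 + 13 = 24
  P[5] = 6 + 13 = 19
  P[6] = 7 + 13 = 20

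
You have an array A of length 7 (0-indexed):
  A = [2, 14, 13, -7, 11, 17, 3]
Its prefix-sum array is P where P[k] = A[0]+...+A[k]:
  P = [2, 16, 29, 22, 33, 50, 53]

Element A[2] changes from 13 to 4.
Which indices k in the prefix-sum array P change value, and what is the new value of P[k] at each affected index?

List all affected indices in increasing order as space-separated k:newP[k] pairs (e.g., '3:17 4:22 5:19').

Answer: 2:20 3:13 4:24 5:41 6:44

Derivation:
P[k] = A[0] + ... + A[k]
P[k] includes A[2] iff k >= 2
Affected indices: 2, 3, ..., 6; delta = -9
  P[2]: 29 + -9 = 20
  P[3]: 22 + -9 = 13
  P[4]: 33 + -9 = 24
  P[5]: 50 + -9 = 41
  P[6]: 53 + -9 = 44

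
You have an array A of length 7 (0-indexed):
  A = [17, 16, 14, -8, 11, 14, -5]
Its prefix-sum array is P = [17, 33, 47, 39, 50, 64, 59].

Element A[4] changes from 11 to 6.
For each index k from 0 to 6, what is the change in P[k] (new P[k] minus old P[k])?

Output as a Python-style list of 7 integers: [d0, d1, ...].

Element change: A[4] 11 -> 6, delta = -5
For k < 4: P[k] unchanged, delta_P[k] = 0
For k >= 4: P[k] shifts by exactly -5
Delta array: [0, 0, 0, 0, -5, -5, -5]

Answer: [0, 0, 0, 0, -5, -5, -5]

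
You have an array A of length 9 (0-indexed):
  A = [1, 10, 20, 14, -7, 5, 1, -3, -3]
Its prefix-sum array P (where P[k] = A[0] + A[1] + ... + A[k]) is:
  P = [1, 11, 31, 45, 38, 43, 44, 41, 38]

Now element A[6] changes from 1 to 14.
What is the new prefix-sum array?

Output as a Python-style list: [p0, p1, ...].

Change: A[6] 1 -> 14, delta = 13
P[k] for k < 6: unchanged (A[6] not included)
P[k] for k >= 6: shift by delta = 13
  P[0] = 1 + 0 = 1
  P[1] = 11 + 0 = 11
  P[2] = 31 + 0 = 31
  P[3] = 45 + 0 = 45
  P[4] = 38 + 0 = 38
  P[5] = 43 + 0 = 43
  P[6] = 44 + 13 = 57
  P[7] = 41 + 13 = 54
  P[8] = 38 + 13 = 51

Answer: [1, 11, 31, 45, 38, 43, 57, 54, 51]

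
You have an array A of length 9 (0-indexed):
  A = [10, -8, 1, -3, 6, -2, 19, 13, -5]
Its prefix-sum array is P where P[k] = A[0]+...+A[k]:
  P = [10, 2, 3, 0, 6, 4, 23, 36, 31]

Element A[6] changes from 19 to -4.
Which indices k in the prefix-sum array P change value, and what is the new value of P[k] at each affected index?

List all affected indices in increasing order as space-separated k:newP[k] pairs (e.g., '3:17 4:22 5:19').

Answer: 6:0 7:13 8:8

Derivation:
P[k] = A[0] + ... + A[k]
P[k] includes A[6] iff k >= 6
Affected indices: 6, 7, ..., 8; delta = -23
  P[6]: 23 + -23 = 0
  P[7]: 36 + -23 = 13
  P[8]: 31 + -23 = 8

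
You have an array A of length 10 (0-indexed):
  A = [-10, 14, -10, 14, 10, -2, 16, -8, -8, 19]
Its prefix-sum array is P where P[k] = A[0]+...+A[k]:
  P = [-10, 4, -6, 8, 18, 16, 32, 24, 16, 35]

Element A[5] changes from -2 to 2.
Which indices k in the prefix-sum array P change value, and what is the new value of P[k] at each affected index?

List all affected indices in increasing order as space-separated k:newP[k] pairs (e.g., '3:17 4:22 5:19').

Answer: 5:20 6:36 7:28 8:20 9:39

Derivation:
P[k] = A[0] + ... + A[k]
P[k] includes A[5] iff k >= 5
Affected indices: 5, 6, ..., 9; delta = 4
  P[5]: 16 + 4 = 20
  P[6]: 32 + 4 = 36
  P[7]: 24 + 4 = 28
  P[8]: 16 + 4 = 20
  P[9]: 35 + 4 = 39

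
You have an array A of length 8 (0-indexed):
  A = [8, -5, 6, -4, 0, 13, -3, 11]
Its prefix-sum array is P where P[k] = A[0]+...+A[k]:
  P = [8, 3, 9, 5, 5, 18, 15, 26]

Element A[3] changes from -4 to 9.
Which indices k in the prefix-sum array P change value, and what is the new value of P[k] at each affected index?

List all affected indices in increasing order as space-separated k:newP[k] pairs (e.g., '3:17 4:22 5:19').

Answer: 3:18 4:18 5:31 6:28 7:39

Derivation:
P[k] = A[0] + ... + A[k]
P[k] includes A[3] iff k >= 3
Affected indices: 3, 4, ..., 7; delta = 13
  P[3]: 5 + 13 = 18
  P[4]: 5 + 13 = 18
  P[5]: 18 + 13 = 31
  P[6]: 15 + 13 = 28
  P[7]: 26 + 13 = 39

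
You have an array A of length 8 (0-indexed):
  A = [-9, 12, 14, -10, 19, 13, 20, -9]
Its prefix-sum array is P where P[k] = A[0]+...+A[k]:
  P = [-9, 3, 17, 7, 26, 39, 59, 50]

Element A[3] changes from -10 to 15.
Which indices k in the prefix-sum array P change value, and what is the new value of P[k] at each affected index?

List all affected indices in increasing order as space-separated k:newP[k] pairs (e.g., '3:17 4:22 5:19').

Answer: 3:32 4:51 5:64 6:84 7:75

Derivation:
P[k] = A[0] + ... + A[k]
P[k] includes A[3] iff k >= 3
Affected indices: 3, 4, ..., 7; delta = 25
  P[3]: 7 + 25 = 32
  P[4]: 26 + 25 = 51
  P[5]: 39 + 25 = 64
  P[6]: 59 + 25 = 84
  P[7]: 50 + 25 = 75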